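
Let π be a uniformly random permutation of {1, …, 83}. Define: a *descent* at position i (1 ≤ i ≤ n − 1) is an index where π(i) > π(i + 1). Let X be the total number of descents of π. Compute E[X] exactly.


Write X = Σ X_I over i = 1, …, 82, with X_I the indicator of one descent.
There are 82 indicators.
For each fixed i, the pair (π(i), π(i+1)) is a uniformly random ordered pair of distinct values from {1, …, 83}; by symmetry P[π(i) > π(i+1)] = 1/2.
By linearity: E[X] = 82 · (1/2) = (83 − 1) · (1/2) = 41 ≈ 41.000000.

E[X] = 41 = 41.000000.


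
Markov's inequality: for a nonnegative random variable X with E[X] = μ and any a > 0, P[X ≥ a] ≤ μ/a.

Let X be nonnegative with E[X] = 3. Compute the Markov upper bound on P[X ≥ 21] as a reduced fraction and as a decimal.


μ = E[X] = 3, a = 21.
Markov: P[X ≥ 21] ≤ μ/a = (3)/21 = 1/7.
Numerically: ≈ 0.14286.
(Since a = 21 > μ = 3.00000, the bound 1/7 is < 1 and informative.)

P[X ≥ 21] ≤ 1/7 ≈ 0.14286.


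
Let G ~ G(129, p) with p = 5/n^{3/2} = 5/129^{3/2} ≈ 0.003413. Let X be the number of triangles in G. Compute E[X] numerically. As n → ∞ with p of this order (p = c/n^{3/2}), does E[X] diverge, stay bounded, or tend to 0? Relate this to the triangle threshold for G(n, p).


Number of potential triangles: C(129, 3) = 349504.
Each occurs with probability p³ ≈ (0.003413)³ ≈ 3.974260e-08.
By linearity: E[X] = C(129, 3)·p³ ≈ 349504 · 3.974260e-08 ≈ 0.0139.
Since α = 3/2 > 1, p = c/n^{3/2} = o(1/n) is below the triangle threshold p ~ 1/n. Asymptotically E[X] ~ (c³/6)·n^{3(1−α)} = (5³/6)·n^{-1.5} → 0, so by Markov's inequality G has no triangles w.h.p.

E[X] ≈ 0.0139; in regime p = Θ(1/n^{3/2}) E[X] tends to 0 (below the triangle threshold p ~ 1/n).


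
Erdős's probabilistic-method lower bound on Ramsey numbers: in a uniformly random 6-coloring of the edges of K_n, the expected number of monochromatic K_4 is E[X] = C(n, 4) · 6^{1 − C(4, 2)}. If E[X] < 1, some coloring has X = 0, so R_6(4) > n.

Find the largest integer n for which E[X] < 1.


We need C(n, 4) · 6^{1 − 6} < 1, i.e. C(n, 4) < 6^{6 − 1} = 7776.
Check values of n near the boundary:
  n = 18: C(18, 4) = 3060; 3060 < 7776? YES
  n = 19: C(19, 4) = 3876; 3876 < 7776? YES
  n = 20: C(20, 4) = 4845; 4845 < 7776? YES
  n = 21: C(21, 4) = 5985; 5985 < 7776? YES
  n = 22: C(22, 4) = 7315; 7315 < 7776? YES
  n = 23: C(23, 4) = 8855; 8855 < 7776? NO
  n = 24: C(24, 4) = 10626; 10626 < 7776? NO
  n = 25: C(25, 4) = 12650; 12650 < 7776? NO
The largest n with C(n, 4) < 7776 is n = 22 (where E[X] = 7315/7776 ≈ 0.9407150). Hence R_6(4) > 22, i.e. R_6(4) ≥ 23.

Largest n = 22; hence R_6(4) > 22.


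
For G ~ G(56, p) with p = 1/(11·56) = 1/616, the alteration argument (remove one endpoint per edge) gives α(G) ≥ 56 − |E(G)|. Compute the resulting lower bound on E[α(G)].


E[|E(G)|] = C(56, 2)·p = 1540 · (1/616) = 5/2.
E[α(G)] ≥ n − E[|E(G)|] = 56 − 5/2 = 107/2.
Numerically: ≈ 53.500000.
(This is only a lower bound; the true E[α(G)] may be larger.)

E[α(G)] ≥ 107/2 ≈ 53.500000.


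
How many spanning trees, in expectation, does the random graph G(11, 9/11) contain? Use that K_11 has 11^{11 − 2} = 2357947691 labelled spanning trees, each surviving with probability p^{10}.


K_11 has 11^{11 − 2} = 2357947691 labelled spanning trees.
For each such spanning tree H, let X_H = 1 if all 10 edges of H are present in G. Then P[X_H = 1] = p^{10} = (9/11)^{10} = 3486784401/25937424601.
Summing the indicators: E[X] = Σ_H E[X_H] = 2357947691 · p^{10} = 2357947691 · 3486784401/25937424601 = 3486784401/11.
Numerically: E[X] ≈ 3.1698e+08.

E[X] = 2357947691 · (9/11)^{10} = 3486784401/11 ≈ 3.1698e+08.


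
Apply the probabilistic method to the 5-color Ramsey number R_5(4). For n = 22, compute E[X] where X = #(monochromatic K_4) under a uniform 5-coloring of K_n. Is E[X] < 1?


E[X] = C(22, 4) · 5^{1 − 6} = 7315 · 5^{−5} = 7315/3125.
As a reduced fraction: E[X] = 1463/625 ≈ 2.3408000.
Is E[X] < 1? NO.
Since E[X] ≥ 1, the first-moment bound is inconclusive at n = 22; it does NOT by itself certify R_5(4) > 22.

E[X] = 1463/625 ≈ 2.3408000; E[X] ≥ 1; first-moment method inconclusive here.


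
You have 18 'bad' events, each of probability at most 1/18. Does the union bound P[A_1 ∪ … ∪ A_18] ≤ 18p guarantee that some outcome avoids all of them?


Union bound: P[∪_{i=1}^{18} A_i] ≤ Σ_i P[A_i] ≤ 18·p = 18·(1/18) = 1.
Numerically: 1 ≈ 1.0000000.
Is 1 < 1? NO.
Since the bound 1 is ≥ 1, the union bound is uninformative here; it does NOT by itself certify existence.

18·p = 1 ≈ 1.0000000; existence NOT certified by the union bound.


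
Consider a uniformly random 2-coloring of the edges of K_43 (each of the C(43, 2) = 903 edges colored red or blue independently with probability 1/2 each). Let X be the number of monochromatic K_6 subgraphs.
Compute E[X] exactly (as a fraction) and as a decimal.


Let X = Σ_S X_S over the C(43, 6) = 6096454 subsets S of size 6, where X_S = 1 if the K_6 on S is monochromatic.
For a fixed S, the K_6 on S has C(6, 2) = 15 edges. P[all 15 edges red] = (1/2)^15, and likewise for blue, so P[monochromatic] = 2·(1/2)^15 = 2^{1 − 15} = 1/16384.
By linearity of expectation: E[X] = C(43, 6) · 2^{1 − 15} = 6096454 · 1/16384 = 3048227/8192.
Numerically: E[X] ≈ 372.098022.

E[X] = C(43,6)·2^(1−C(6,2)) = 3048227/8192 ≈ 372.098022.


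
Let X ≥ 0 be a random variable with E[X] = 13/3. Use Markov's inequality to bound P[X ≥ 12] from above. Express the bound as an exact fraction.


μ = E[X] = 13/3, a = 12.
Markov: P[X ≥ 12] ≤ μ/a = (13/3)/12 = 13/36.
Numerically: ≈ 0.36111.
(Since a = 12 > μ = 4.33333, the bound 13/36 is < 1 and informative.)

P[X ≥ 12] ≤ 13/36 ≈ 0.36111.


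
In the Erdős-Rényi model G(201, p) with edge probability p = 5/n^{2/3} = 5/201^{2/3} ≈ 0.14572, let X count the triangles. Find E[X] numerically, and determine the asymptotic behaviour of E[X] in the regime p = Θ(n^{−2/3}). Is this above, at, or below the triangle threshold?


Number of potential triangles: C(201, 3) = 1333300.
Each occurs with probability p³ ≈ (0.14572)³ ≈ 3.0939828e-03.
By linearity: E[X] = C(201, 3)·p³ ≈ 1333300 · 3.0939828e-03 ≈ 4125.20730.
Since α = 2/3 < 1, p = c/n^{2/3} ≫ 1/n is above the triangle threshold p ~ 1/n. Asymptotically E[X] ~ (c³/6)·n^{3(1−α)} = (5³/6)·n^{1} → ∞; triangles are abundant w.h.p.

E[X] ≈ 4125.20730; in regime p = Θ(1/n^{2/3}) E[X] diverges (above the triangle threshold p ~ 1/n).


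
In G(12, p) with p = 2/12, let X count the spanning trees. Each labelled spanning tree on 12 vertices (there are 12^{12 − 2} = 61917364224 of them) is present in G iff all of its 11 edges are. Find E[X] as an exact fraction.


K_12 has 12^{12 − 2} = 61917364224 labelled spanning trees.
For each such spanning tree H, let X_H = 1 if all 11 edges of H are present in G. Then P[X_H = 1] = p^{11} = (1/6)^{11} = 1/362797056.
By linearity of expectation: E[X] = Σ_H E[X_H] = 61917364224 · p^{11} = 61917364224 · 1/362797056 = 512/3.
Numerically: E[X] ≈ 170.67.

E[X] = 61917364224 · (1/6)^{11} = 512/3 ≈ 170.67.


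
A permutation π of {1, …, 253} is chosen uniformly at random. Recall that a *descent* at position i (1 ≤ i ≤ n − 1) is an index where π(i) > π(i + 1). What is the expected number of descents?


Write X = Σ X_I over i = 1, …, 252, with X_I the indicator of one descent.
There are 252 indicators.
For each fixed i, the pair (π(i), π(i+1)) is a uniformly random ordered pair of distinct values from {1, …, 253}; by symmetry P[π(i) > π(i+1)] = 1/2.
By linearity: E[X] = 252 · (1/2) = (253 − 1) · (1/2) = 126 ≈ 126.000000.

E[X] = 126 = 126.000000.


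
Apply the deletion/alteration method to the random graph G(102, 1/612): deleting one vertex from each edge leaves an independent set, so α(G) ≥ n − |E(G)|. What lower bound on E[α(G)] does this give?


E[|E(G)|] = C(102, 2)·p = 5151 · (1/612) = 101/12.
E[α(G)] ≥ n − E[|E(G)|] = 102 − 101/12 = 1123/12.
Numerically: ≈ 93.583.
(This is only a lower bound; the true E[α(G)] may be larger.)

E[α(G)] ≥ 1123/12 ≈ 93.583.


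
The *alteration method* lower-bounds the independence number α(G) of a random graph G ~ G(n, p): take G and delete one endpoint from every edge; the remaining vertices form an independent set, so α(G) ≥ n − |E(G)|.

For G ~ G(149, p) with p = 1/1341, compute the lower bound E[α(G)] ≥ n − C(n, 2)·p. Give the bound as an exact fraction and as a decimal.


E[|E(G)|] = C(149, 2)·p = 11026 · (1/1341) = 74/9.
E[α(G)] ≥ n − E[|E(G)|] = 149 − 74/9 = 1267/9.
Numerically: ≈ 140.777778.
(This is only a lower bound; the true E[α(G)] may be larger.)

E[α(G)] ≥ 1267/9 ≈ 140.777778.


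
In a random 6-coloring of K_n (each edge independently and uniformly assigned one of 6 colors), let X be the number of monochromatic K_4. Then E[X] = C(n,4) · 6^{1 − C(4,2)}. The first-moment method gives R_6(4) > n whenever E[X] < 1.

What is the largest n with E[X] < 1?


We need C(n, 4) · 6^{1 − 6} < 1, i.e. C(n, 4) < 6^{6 − 1} = 7776.
Check values of n near the boundary:
  n = 16: C(16, 4) = 1820; 1820 < 7776? YES
  n = 17: C(17, 4) = 2380; 2380 < 7776? YES
  n = 18: C(18, 4) = 3060; 3060 < 7776? YES
  n = 19: C(19, 4) = 3876; 3876 < 7776? YES
  n = 20: C(20, 4) = 4845; 4845 < 7776? YES
  n = 21: C(21, 4) = 5985; 5985 < 7776? YES
  n = 22: C(22, 4) = 7315; 7315 < 7776? YES
  n = 23: C(23, 4) = 8855; 8855 < 7776? NO
  n = 24: C(24, 4) = 10626; 10626 < 7776? NO
The largest n with C(n, 4) < 7776 is n = 22 (where E[X] = 7315/7776 ≈ 0.941). Hence R_6(4) > 22, i.e. R_6(4) ≥ 23.

Largest n = 22; hence R_6(4) > 22.


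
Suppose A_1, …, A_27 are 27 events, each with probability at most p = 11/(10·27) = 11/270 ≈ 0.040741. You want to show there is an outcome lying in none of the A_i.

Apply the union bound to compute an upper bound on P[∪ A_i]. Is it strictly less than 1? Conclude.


Union bound: P[∪_{i=1}^{27} A_i] ≤ Σ_i P[A_i] ≤ 27·p = 27·(11/270) = 11/10.
Numerically: 11/10 ≈ 1.100000.
Is 11/10 < 1? NO.
Since the bound 11/10 is ≥ 1, the union bound is uninformative here; it does NOT by itself certify existence.

27·p = 11/10 ≈ 1.100000; existence NOT certified by the union bound.


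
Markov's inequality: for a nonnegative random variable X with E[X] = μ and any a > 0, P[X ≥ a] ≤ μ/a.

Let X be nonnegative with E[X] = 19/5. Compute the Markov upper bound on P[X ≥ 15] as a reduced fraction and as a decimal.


μ = E[X] = 19/5, a = 15.
Markov: P[X ≥ 15] ≤ μ/a = (19/5)/15 = 19/75.
Numerically: ≈ 0.253333.
(Since a = 15 > μ = 3.800000, the bound 19/75 is < 1 and informative.)

P[X ≥ 15] ≤ 19/75 ≈ 0.253333.


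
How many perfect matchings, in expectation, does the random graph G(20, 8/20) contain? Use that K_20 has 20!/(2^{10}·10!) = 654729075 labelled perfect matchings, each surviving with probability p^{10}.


K_20 has 20!/(2^{10}·10!) = 654729075 labelled perfect matchings.
For each such perfect matching H, let X_H = 1 if all 10 edges of H are present in G. Then P[X_H = 1] = p^{10} = (2/5)^{10} = 1024/9765625.
By linearity of expectation: E[X] = Σ_H E[X_H] = 654729075 · p^{10} = 654729075 · 1024/9765625 = 26817702912/390625.
Numerically: E[X] ≈ 68653.

E[X] = 654729075 · (2/5)^{10} = 26817702912/390625 ≈ 68653.


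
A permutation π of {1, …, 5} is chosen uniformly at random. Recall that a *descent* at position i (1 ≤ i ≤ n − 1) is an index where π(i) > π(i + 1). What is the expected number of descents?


Write X = Σ X_I over i = 1, …, 4, with X_I the indicator of one descent.
There are 4 indicators.
For each fixed i, the pair (π(i), π(i+1)) is a uniformly random ordered pair of distinct values from {1, …, 5}; by symmetry P[π(i) > π(i+1)] = 1/2.
By linearity: E[X] = 4 · (1/2) = (5 − 1) · (1/2) = 2 ≈ 2.000.

E[X] = 2 = 2.000.


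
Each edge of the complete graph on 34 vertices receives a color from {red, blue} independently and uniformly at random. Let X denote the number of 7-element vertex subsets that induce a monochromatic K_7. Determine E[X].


Let X = Σ_S X_S over the C(34, 7) = 5379616 subsets S of size 7, where X_S = 1 if the K_7 on S is monochromatic.
For a fixed S, the K_7 on S has C(7, 2) = 21 edges. P[all 21 edges red] = (1/2)^21, and likewise for blue, so P[monochromatic] = 2·(1/2)^21 = 2^{1 − 21} = 1/1048576.
Summing: E[X] = C(34, 7) · 2^{1 − 21} = 5379616 · 1/1048576 = 168113/32768.
Numerically: E[X] ≈ 5.1304.

E[X] = C(34,7)·2^(1−C(7,2)) = 168113/32768 ≈ 5.1304.


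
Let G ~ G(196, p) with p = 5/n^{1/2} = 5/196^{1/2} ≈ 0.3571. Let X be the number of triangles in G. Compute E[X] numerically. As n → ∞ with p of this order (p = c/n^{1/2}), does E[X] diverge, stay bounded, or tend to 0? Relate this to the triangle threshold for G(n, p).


Number of potential triangles: C(196, 3) = 1235780.
Each occurs with probability p³ ≈ (0.3571)³ ≈ 4.555394e-02.
By linearity: E[X] = C(196, 3)·p³ ≈ 1235780 · 4.555394e-02 ≈ 56294.6429.
Since α = 1/2 < 1, p = c/n^{1/2} ≫ 1/n is above the triangle threshold p ~ 1/n. Asymptotically E[X] ~ (c³/6)·n^{3(1−α)} = (5³/6)·n^{1.5} → ∞; triangles are abundant w.h.p.

E[X] ≈ 56294.6429; in regime p = Θ(1/n^{1/2}) E[X] diverges (above the triangle threshold p ~ 1/n).


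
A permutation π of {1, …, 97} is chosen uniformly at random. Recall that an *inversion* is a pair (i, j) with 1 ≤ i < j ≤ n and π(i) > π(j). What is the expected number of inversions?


Write X = Σ X_I over the C(97, 2) = 4656 pairs i < j, with X_I the indicator of one inversion.
There are 4656 indicators.
For each fixed pair i < j, the values π(i) and π(j) are two distinct elements of {1, …, 97} in uniformly random order; by symmetry P[π(i) > π(j)] = 1/2.
By linearity: E[X] = 4656 · (1/2) = C(97, 2) · (1/2) = 4656/2 = 2328 ≈ 2328.000000.

E[X] = 2328 = 2328.000000.


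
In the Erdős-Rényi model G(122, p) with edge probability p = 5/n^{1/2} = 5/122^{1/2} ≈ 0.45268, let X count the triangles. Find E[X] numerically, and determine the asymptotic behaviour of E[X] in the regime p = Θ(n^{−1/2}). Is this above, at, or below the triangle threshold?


Number of potential triangles: C(122, 3) = 295240.
Each occurs with probability p³ ≈ (0.45268)³ ≈ 9.2762035e-02.
By linearity: E[X] = C(122, 3)·p³ ≈ 295240 · 9.2762035e-02 ≈ 27387.06318.
Since α = 1/2 < 1, p = c/n^{1/2} ≫ 1/n is above the triangle threshold p ~ 1/n. Asymptotically E[X] ~ (c³/6)·n^{3(1−α)} = (5³/6)·n^{1.5} → ∞; triangles are abundant w.h.p.

E[X] ≈ 27387.06318; in regime p = Θ(1/n^{1/2}) E[X] diverges (above the triangle threshold p ~ 1/n).


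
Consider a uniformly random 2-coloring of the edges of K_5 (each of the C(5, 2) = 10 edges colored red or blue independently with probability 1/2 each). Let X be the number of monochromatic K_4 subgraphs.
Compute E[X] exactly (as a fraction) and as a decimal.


Let X = Σ_S X_S over the C(5, 4) = 5 subsets S of size 4, where X_S = 1 if the K_4 on S is monochromatic.
For a fixed S, the K_4 on S has C(4, 2) = 6 edges. P[all 6 edges red] = (1/2)^6, and likewise for blue, so P[monochromatic] = 2·(1/2)^6 = 2^{1 − 6} = 1/32.
Summing: E[X] = C(5, 4) · 2^{1 − 6} = 5 · 1/32 = 5/32.
Numerically: E[X] ≈ 0.15625.

E[X] = C(5,4)·2^(1−C(4,2)) = 5/32 ≈ 0.15625.


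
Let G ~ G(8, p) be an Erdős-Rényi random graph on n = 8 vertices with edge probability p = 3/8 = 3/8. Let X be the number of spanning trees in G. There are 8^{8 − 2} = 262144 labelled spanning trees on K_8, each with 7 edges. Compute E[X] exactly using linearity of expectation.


K_8 has 8^{8 − 2} = 262144 labelled spanning trees.
For each such spanning tree H, let X_H = 1 if all 7 edges of H are present in G. Then P[X_H = 1] = p^{7} = (3/8)^{7} = 2187/2097152.
By linearity of expectation: E[X] = Σ_H E[X_H] = 262144 · p^{7} = 262144 · 2187/2097152 = 2187/8.
Numerically: E[X] ≈ 273.38.

E[X] = 262144 · (3/8)^{7} = 2187/8 ≈ 273.38.


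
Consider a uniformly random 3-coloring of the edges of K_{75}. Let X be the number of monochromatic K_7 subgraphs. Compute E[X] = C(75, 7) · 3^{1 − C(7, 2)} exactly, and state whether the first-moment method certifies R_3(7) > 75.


E[X] = C(75, 7) · 3^{1 − 21} = 1984829850 · 3^{−20} = 1984829850/3486784401.
As a reduced fraction: E[X] = 220536650/387420489 ≈ 0.56924.
Is E[X] < 1? YES.
Since E[X] < 1, there exists a 3-coloring of K_{75} with no monochromatic K_7; hence R_3(7) > 75.

E[X] = 220536650/387420489 ≈ 0.56924; E[X] < 1, so R_3(7) > 75.


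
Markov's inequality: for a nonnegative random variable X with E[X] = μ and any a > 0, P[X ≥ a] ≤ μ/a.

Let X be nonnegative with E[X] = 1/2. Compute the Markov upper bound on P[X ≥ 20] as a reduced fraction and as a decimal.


μ = E[X] = 1/2, a = 20.
Markov: P[X ≥ 20] ≤ μ/a = (1/2)/20 = 1/40.
Numerically: ≈ 0.02500.
(Since a = 20 > μ = 0.50000, the bound 1/40 is < 1 and informative.)

P[X ≥ 20] ≤ 1/40 ≈ 0.02500.


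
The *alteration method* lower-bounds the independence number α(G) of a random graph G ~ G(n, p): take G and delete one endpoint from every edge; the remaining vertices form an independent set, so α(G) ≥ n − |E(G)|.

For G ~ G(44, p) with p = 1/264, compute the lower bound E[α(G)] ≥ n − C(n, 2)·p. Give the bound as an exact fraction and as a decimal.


E[|E(G)|] = C(44, 2)·p = 946 · (1/264) = 43/12.
E[α(G)] ≥ n − E[|E(G)|] = 44 − 43/12 = 485/12.
Numerically: ≈ 40.417.
(This is only a lower bound; the true E[α(G)] may be larger.)

E[α(G)] ≥ 485/12 ≈ 40.417.


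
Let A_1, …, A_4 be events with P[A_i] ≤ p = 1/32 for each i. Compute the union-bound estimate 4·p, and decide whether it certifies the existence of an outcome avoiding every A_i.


Union bound: P[∪_{i=1}^{4} A_i] ≤ Σ_i P[A_i] ≤ 4·p = 4·(1/32) = 1/8.
Numerically: 1/8 ≈ 0.1250000.
Is 1/8 < 1? YES.
Since P[∪ A_i] ≤ 1/8 < 1, the complement has P[∩ A_i^c] ≥ 1 − 1/8 = 7/8 > 0, so some outcome avoids every A_i.

4·p = 1/8 ≈ 0.1250000; existence CERTIFIED by the union bound.


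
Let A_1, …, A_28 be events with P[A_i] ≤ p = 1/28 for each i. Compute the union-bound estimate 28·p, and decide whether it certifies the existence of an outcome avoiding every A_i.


Union bound: P[∪_{i=1}^{28} A_i] ≤ Σ_i P[A_i] ≤ 28·p = 28·(1/28) = 1.
Numerically: 1 ≈ 1.000000.
Is 1 < 1? NO.
Since the bound 1 is ≥ 1, the union bound is uninformative here; it does NOT by itself certify existence.

28·p = 1 ≈ 1.000000; existence NOT certified by the union bound.


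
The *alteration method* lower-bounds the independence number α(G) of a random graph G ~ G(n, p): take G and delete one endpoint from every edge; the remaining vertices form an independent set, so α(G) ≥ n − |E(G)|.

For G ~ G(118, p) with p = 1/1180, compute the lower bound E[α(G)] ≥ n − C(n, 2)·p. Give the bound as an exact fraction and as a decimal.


E[|E(G)|] = C(118, 2)·p = 6903 · (1/1180) = 117/20.
E[α(G)] ≥ n − E[|E(G)|] = 118 − 117/20 = 2243/20.
Numerically: ≈ 112.1500.
(This is only a lower bound; the true E[α(G)] may be larger.)

E[α(G)] ≥ 2243/20 ≈ 112.1500.


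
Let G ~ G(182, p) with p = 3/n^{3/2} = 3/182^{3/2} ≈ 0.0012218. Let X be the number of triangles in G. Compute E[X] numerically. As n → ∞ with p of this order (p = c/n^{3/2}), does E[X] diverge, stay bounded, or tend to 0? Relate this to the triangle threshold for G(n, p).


Number of potential triangles: C(182, 3) = 988260.
Each occurs with probability p³ ≈ (0.0012218)³ ≈ 1.8240743e-09.
By linearity: E[X] = C(182, 3)·p³ ≈ 988260 · 1.8240743e-09 ≈ 0.00180.
Since α = 3/2 > 1, p = c/n^{3/2} = o(1/n) is below the triangle threshold p ~ 1/n. Asymptotically E[X] ~ (c³/6)·n^{3(1−α)} = (3³/6)·n^{-1.5} → 0, so by Markov's inequality G has no triangles w.h.p.

E[X] ≈ 0.00180; in regime p = Θ(1/n^{3/2}) E[X] tends to 0 (below the triangle threshold p ~ 1/n).


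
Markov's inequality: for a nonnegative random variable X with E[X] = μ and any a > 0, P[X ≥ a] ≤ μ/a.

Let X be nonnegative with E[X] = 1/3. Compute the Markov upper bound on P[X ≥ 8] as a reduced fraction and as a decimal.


μ = E[X] = 1/3, a = 8.
Markov: P[X ≥ 8] ≤ μ/a = (1/3)/8 = 1/24.
Numerically: ≈ 0.0417.
(Since a = 8 > μ = 0.3333, the bound 1/24 is < 1 and informative.)

P[X ≥ 8] ≤ 1/24 ≈ 0.0417.


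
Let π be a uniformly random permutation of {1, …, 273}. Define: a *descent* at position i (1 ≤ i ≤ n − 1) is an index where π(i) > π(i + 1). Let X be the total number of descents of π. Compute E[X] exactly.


Write X = Σ X_I over i = 1, …, 272, with X_I the indicator of one descent.
There are 272 indicators.
For each fixed i, the pair (π(i), π(i+1)) is a uniformly random ordered pair of distinct values from {1, …, 273}; by symmetry P[π(i) > π(i+1)] = 1/2.
By linearity: E[X] = 272 · (1/2) = (273 − 1) · (1/2) = 136 ≈ 136.000000.

E[X] = 136 = 136.000000.


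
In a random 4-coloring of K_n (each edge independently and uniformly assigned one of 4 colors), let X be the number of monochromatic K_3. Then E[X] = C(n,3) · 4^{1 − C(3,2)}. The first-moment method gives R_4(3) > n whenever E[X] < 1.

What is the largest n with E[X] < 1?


We need C(n, 3) · 4^{1 − 3} < 1, i.e. C(n, 3) < 4^{3 − 1} = 16.
Check values of n near the boundary:
  n = 3: C(3, 3) = 1; 1 < 16? YES
  n = 4: C(4, 3) = 4; 4 < 16? YES
  n = 5: C(5, 3) = 10; 10 < 16? YES
  n = 6: C(6, 3) = 20; 20 < 16? NO
  n = 7: C(7, 3) = 35; 35 < 16? NO
The largest n with C(n, 3) < 16 is n = 5 (where E[X] = 5/8 ≈ 0.625). Hence R_4(3) > 5, i.e. R_4(3) ≥ 6.

Largest n = 5; hence R_4(3) > 5.


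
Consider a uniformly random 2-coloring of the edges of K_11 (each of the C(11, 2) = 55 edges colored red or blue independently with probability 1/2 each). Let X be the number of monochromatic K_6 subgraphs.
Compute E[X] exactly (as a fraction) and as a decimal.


Let X = Σ_S X_S over the C(11, 6) = 462 subsets S of size 6, where X_S = 1 if the K_6 on S is monochromatic.
For a fixed S, the K_6 on S has C(6, 2) = 15 edges. P[all 15 edges red] = (1/2)^15, and likewise for blue, so P[monochromatic] = 2·(1/2)^15 = 2^{1 − 15} = 1/16384.
By linearity: E[X] = C(11, 6) · 2^{1 − 15} = 462 · 1/16384 = 231/8192.
Numerically: E[X] ≈ 0.02820.

E[X] = C(11,6)·2^(1−C(6,2)) = 231/8192 ≈ 0.02820.


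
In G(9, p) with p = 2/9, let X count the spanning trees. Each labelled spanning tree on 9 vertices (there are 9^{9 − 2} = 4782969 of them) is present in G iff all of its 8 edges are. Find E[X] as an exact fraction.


K_9 has 9^{9 − 2} = 4782969 labelled spanning trees.
For each such spanning tree H, let X_H = 1 if all 8 edges of H are present in G. Then P[X_H = 1] = p^{8} = (2/9)^{8} = 256/43046721.
By linearity: E[X] = Σ_H E[X_H] = 4782969 · p^{8} = 4782969 · 256/43046721 = 256/9.
Numerically: E[X] ≈ 28.44.

E[X] = 4782969 · (2/9)^{8} = 256/9 ≈ 28.44.


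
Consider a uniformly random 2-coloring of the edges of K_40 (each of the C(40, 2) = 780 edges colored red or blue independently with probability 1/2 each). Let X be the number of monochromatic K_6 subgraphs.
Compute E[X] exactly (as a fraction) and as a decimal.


Let X = Σ_S X_S over the C(40, 6) = 3838380 subsets S of size 6, where X_S = 1 if the K_6 on S is monochromatic.
For a fixed S, the K_6 on S has C(6, 2) = 15 edges. P[all 15 edges red] = (1/2)^15, and likewise for blue, so P[monochromatic] = 2·(1/2)^15 = 2^{1 − 15} = 1/16384.
By linearity of expectation: E[X] = C(40, 6) · 2^{1 − 15} = 3838380 · 1/16384 = 959595/4096.
Numerically: E[X] ≈ 234.2761.

E[X] = C(40,6)·2^(1−C(6,2)) = 959595/4096 ≈ 234.2761.


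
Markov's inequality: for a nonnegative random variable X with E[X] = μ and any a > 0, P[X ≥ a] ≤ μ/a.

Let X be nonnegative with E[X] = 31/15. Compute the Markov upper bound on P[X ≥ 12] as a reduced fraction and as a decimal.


μ = E[X] = 31/15, a = 12.
Markov: P[X ≥ 12] ≤ μ/a = (31/15)/12 = 31/180.
Numerically: ≈ 0.17222.
(Since a = 12 > μ = 2.06667, the bound 31/180 is < 1 and informative.)

P[X ≥ 12] ≤ 31/180 ≈ 0.17222.


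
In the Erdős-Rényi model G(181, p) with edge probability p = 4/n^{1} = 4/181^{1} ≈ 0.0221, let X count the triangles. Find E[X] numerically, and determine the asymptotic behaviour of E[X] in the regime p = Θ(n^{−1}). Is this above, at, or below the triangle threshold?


Number of potential triangles: C(181, 3) = 971970.
Each occurs with probability p³ ≈ (0.0221)³ ≈ 1.07931e-05.
By linearity: E[X] = C(181, 3)·p³ ≈ 971970 · 1.07931e-05 ≈ 10.491.
Here α = 1, so p = 4/n is exactly at the triangle threshold p ~ 1/n. Asymptotically E[X] → c³/6 = 4³/6 = 32/3 ≈ 10.667, a bounded constant. In this regime the triangle count is asymptotically Poisson(c³/6).

E[X] ≈ 10.491; in regime p = Θ(1/n^{1}) E[X] stays bounded (at the triangle threshold p ~ 1/n).


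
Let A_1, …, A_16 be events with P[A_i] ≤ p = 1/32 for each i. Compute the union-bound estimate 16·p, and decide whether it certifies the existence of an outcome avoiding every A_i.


Union bound: P[∪_{i=1}^{16} A_i] ≤ Σ_i P[A_i] ≤ 16·p = 16·(1/32) = 1/2.
Numerically: 1/2 ≈ 0.50000.
Is 1/2 < 1? YES.
Since P[∪ A_i] ≤ 1/2 < 1, the complement has P[∩ A_i^c] ≥ 1 − 1/2 = 1/2 > 0, so some outcome avoids every A_i.

16·p = 1/2 ≈ 0.50000; existence CERTIFIED by the union bound.


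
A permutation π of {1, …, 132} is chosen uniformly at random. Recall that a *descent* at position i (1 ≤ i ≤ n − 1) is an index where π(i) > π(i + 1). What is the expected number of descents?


Write X = Σ X_I over i = 1, …, 131, with X_I the indicator of one descent.
There are 131 indicators.
For each fixed i, the pair (π(i), π(i+1)) is a uniformly random ordered pair of distinct values from {1, …, 132}; by symmetry P[π(i) > π(i+1)] = 1/2.
By linearity: E[X] = 131 · (1/2) = (132 − 1) · (1/2) = 131/2 ≈ 65.500.

E[X] = 131/2 = 65.500.


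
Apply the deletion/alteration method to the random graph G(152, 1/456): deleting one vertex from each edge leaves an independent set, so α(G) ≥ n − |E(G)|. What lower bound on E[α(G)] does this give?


E[|E(G)|] = C(152, 2)·p = 11476 · (1/456) = 151/6.
E[α(G)] ≥ n − E[|E(G)|] = 152 − 151/6 = 761/6.
Numerically: ≈ 126.833333.
(This is only a lower bound; the true E[α(G)] may be larger.)

E[α(G)] ≥ 761/6 ≈ 126.833333.


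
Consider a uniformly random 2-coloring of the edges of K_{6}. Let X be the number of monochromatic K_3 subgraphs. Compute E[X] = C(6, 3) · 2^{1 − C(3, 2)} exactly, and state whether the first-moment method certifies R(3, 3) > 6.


E[X] = C(6, 3) · 2^{1 − 3} = 20 · 2^{−2} = 20/4.
As a reduced fraction: E[X] = 5 ≈ 5.000.
Is E[X] < 1? NO.
Since E[X] ≥ 1, the first-moment bound is inconclusive at n = 6; it does NOT by itself certify R(3, 3) > 6.

E[X] = 5 ≈ 5.000; E[X] ≥ 1; first-moment method inconclusive here.


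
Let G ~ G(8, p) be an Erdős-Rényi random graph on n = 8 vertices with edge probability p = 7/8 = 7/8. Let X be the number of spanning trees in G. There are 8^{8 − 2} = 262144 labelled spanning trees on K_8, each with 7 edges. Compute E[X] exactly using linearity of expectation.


K_8 has 8^{8 − 2} = 262144 labelled spanning trees.
For each such spanning tree H, let X_H = 1 if all 7 edges of H are present in G. Then P[X_H = 1] = p^{7} = (7/8)^{7} = 823543/2097152.
By linearity of expectation: E[X] = Σ_H E[X_H] = 262144 · p^{7} = 262144 · 823543/2097152 = 823543/8.
Numerically: E[X] ≈ 1.0294e+05.

E[X] = 262144 · (7/8)^{7} = 823543/8 ≈ 1.0294e+05.


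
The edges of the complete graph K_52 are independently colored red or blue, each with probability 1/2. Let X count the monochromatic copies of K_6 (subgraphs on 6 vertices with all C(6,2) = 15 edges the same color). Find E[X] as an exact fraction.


Let X = Σ_S X_S over the C(52, 6) = 20358520 subsets S of size 6, where X_S = 1 if the K_6 on S is monochromatic.
For a fixed S, the K_6 on S has C(6, 2) = 15 edges. P[all 15 edges red] = (1/2)^15, and likewise for blue, so P[monochromatic] = 2·(1/2)^15 = 2^{1 − 15} = 1/16384.
By linearity of expectation: E[X] = C(52, 6) · 2^{1 − 15} = 20358520 · 1/16384 = 2544815/2048.
Numerically: E[X] ≈ 1242.585449.

E[X] = C(52,6)·2^(1−C(6,2)) = 2544815/2048 ≈ 1242.585449.


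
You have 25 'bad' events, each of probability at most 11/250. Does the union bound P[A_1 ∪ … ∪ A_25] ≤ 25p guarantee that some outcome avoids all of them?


Union bound: P[∪_{i=1}^{25} A_i] ≤ Σ_i P[A_i] ≤ 25·p = 25·(11/250) = 11/10.
Numerically: 11/10 ≈ 1.100.
Is 11/10 < 1? NO.
Since the bound 11/10 is ≥ 1, the union bound is uninformative here; it does NOT by itself certify existence.

25·p = 11/10 ≈ 1.100; existence NOT certified by the union bound.


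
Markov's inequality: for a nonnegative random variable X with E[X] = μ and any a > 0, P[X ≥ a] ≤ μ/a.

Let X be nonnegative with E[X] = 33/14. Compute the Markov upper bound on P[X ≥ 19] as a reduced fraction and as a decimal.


μ = E[X] = 33/14, a = 19.
Markov: P[X ≥ 19] ≤ μ/a = (33/14)/19 = 33/266.
Numerically: ≈ 0.124.
(Since a = 19 > μ = 2.357, the bound 33/266 is < 1 and informative.)

P[X ≥ 19] ≤ 33/266 ≈ 0.124.


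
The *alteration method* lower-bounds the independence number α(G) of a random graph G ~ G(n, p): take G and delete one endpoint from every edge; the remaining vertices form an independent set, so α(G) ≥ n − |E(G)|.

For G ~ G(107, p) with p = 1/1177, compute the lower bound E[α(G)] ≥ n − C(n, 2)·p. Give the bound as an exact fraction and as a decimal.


E[|E(G)|] = C(107, 2)·p = 5671 · (1/1177) = 53/11.
E[α(G)] ≥ n − E[|E(G)|] = 107 − 53/11 = 1124/11.
Numerically: ≈ 102.1818.
(This is only a lower bound; the true E[α(G)] may be larger.)

E[α(G)] ≥ 1124/11 ≈ 102.1818.


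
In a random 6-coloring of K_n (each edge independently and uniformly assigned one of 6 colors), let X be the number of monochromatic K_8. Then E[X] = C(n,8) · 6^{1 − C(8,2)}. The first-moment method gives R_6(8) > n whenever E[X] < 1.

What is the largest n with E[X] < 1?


We need C(n, 8) · 6^{1 − 28} < 1, i.e. C(n, 8) < 6^{28 − 1} = 1023490369077469249536.
Check values of n near the boundary:
  n = 1593: C(1593, 8) = 1010555394551193970323; 1010555394551193970323 < 1023490369077469249536? YES
  n = 1594: C(1594, 8) = 1015652773590544255167; 1015652773590544255167 < 1023490369077469249536? YES
  n = 1595: C(1595, 8) = 1020772636343363633895; 1020772636343363633895 < 1023490369077469249536? YES
  n = 1596: C(1596, 8) = 1025915067760710553965; 1025915067760710553965 < 1023490369077469249536? NO
  n = 1597: C(1597, 8) = 1031080153060953275445; 1031080153060953275445 < 1023490369077469249536? NO
  n = 1598: C(1598, 8) = 1036267977730442348529; 1036267977730442348529 < 1023490369077469249536? NO
The largest n with C(n, 8) < 1023490369077469249536 is n = 1595 (where E[X] = 113419181815929292655/113721152119718805504 ≈ 0.997). Hence R_6(8) > 1595, i.e. R_6(8) ≥ 1596.

Largest n = 1595; hence R_6(8) > 1595.


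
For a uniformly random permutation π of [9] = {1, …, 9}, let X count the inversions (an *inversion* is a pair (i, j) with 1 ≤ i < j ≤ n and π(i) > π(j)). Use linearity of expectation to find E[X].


Write X = Σ X_I over the C(9, 2) = 36 pairs i < j, with X_I the indicator of one inversion.
There are 36 indicators.
For each fixed pair i < j, the values π(i) and π(j) are two distinct elements of {1, …, 9} in uniformly random order; by symmetry P[π(i) > π(j)] = 1/2.
By linearity: E[X] = 36 · (1/2) = C(9, 2) · (1/2) = 36/2 = 18 ≈ 18.0000.

E[X] = 18 = 18.0000.


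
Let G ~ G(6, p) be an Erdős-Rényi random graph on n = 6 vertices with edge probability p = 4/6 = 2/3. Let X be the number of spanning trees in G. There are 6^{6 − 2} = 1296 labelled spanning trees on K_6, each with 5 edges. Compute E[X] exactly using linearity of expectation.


K_6 has 6^{6 − 2} = 1296 labelled spanning trees.
For each such spanning tree H, let X_H = 1 if all 5 edges of H are present in G. Then P[X_H = 1] = p^{5} = (2/3)^{5} = 32/243.
Summing the indicators: E[X] = Σ_H E[X_H] = 1296 · p^{5} = 1296 · 32/243 = 512/3.
Numerically: E[X] ≈ 170.7.

E[X] = 1296 · (2/3)^{5} = 512/3 ≈ 170.7.


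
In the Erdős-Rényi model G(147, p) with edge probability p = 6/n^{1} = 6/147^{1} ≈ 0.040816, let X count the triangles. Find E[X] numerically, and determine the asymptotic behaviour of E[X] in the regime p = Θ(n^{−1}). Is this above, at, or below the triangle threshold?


Number of potential triangles: C(147, 3) = 518665.
Each occurs with probability p³ ≈ (0.040816)³ ≈ 6.7998878e-05.
By linearity: E[X] = C(147, 3)·p³ ≈ 518665 · 6.7998878e-05 ≈ 35.26864.
Here α = 1, so p = 6/n is exactly at the triangle threshold p ~ 1/n. Asymptotically E[X] → c³/6 = 6³/6 = 36 ≈ 36.00000, a bounded constant. In this regime the triangle count is asymptotically Poisson(c³/6).

E[X] ≈ 35.26864; in regime p = Θ(1/n^{1}) E[X] stays bounded (at the triangle threshold p ~ 1/n).


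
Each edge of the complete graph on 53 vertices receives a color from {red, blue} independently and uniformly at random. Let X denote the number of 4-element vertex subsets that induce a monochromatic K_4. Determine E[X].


Let X = Σ_S X_S over the C(53, 4) = 292825 subsets S of size 4, where X_S = 1 if the K_4 on S is monochromatic.
For a fixed S, the K_4 on S has C(4, 2) = 6 edges. P[all 6 edges red] = (1/2)^6, and likewise for blue, so P[monochromatic] = 2·(1/2)^6 = 2^{1 − 6} = 1/32.
By linearity of expectation: E[X] = C(53, 4) · 2^{1 − 6} = 292825 · 1/32 = 292825/32.
Numerically: E[X] ≈ 9150.78125.

E[X] = C(53,4)·2^(1−C(4,2)) = 292825/32 ≈ 9150.78125.


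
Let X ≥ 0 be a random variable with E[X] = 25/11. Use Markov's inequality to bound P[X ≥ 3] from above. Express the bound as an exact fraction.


μ = E[X] = 25/11, a = 3.
Markov: P[X ≥ 3] ≤ μ/a = (25/11)/3 = 25/33.
Numerically: ≈ 0.757576.
(Since a = 3 > μ = 2.272727, the bound 25/33 is < 1 and informative.)

P[X ≥ 3] ≤ 25/33 ≈ 0.757576.


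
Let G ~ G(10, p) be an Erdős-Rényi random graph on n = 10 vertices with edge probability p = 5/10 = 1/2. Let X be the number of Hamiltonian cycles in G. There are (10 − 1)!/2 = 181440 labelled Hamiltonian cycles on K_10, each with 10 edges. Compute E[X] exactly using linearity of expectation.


K_10 has (10 − 1)!/2 = 181440 labelled Hamiltonian cycles.
For each such Hamiltonian cycle H, let X_H = 1 if all 10 edges of H are present in G. Then P[X_H = 1] = p^{10} = (1/2)^{10} = 1/1024.
By linearity: E[X] = Σ_H E[X_H] = 181440 · p^{10} = 181440 · 1/1024 = 2835/16.
Numerically: E[X] ≈ 177.19.

E[X] = 181440 · (1/2)^{10} = 2835/16 ≈ 177.19.


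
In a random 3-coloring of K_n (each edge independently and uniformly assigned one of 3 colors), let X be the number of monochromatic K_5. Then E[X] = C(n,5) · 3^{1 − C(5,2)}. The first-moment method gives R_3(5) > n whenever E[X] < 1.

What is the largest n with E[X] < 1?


We need C(n, 5) · 3^{1 − 10} < 1, i.e. C(n, 5) < 3^{10 − 1} = 19683.
Check values of n near the boundary:
  n = 16: C(16, 5) = 4368; 4368 < 19683? YES
  n = 17: C(17, 5) = 6188; 6188 < 19683? YES
  n = 18: C(18, 5) = 8568; 8568 < 19683? YES
  n = 19: C(19, 5) = 11628; 11628 < 19683? YES
  n = 20: C(20, 5) = 15504; 15504 < 19683? YES
  n = 21: C(21, 5) = 20349; 20349 < 19683? NO
The largest n with C(n, 5) < 19683 is n = 20 (where E[X] = 5168/6561 ≈ 0.788). Hence R_3(5) > 20, i.e. R_3(5) ≥ 21.

Largest n = 20; hence R_3(5) > 20.


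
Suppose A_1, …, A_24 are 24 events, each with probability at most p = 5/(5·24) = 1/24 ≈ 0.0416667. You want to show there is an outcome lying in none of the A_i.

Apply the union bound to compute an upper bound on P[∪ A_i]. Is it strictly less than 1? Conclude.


Union bound: P[∪_{i=1}^{24} A_i] ≤ Σ_i P[A_i] ≤ 24·p = 24·(1/24) = 1.
Numerically: 1 ≈ 1.0000000.
Is 1 < 1? NO.
Since the bound 1 is ≥ 1, the union bound is uninformative here; it does NOT by itself certify existence.

24·p = 1 ≈ 1.0000000; existence NOT certified by the union bound.


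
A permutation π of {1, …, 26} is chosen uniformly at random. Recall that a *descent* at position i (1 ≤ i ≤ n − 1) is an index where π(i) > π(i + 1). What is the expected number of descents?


Write X = Σ X_I over i = 1, …, 25, with X_I the indicator of one descent.
There are 25 indicators.
For each fixed i, the pair (π(i), π(i+1)) is a uniformly random ordered pair of distinct values from {1, …, 26}; by symmetry P[π(i) > π(i+1)] = 1/2.
By linearity: E[X] = 25 · (1/2) = (26 − 1) · (1/2) = 25/2 ≈ 12.500000.

E[X] = 25/2 = 12.500000.


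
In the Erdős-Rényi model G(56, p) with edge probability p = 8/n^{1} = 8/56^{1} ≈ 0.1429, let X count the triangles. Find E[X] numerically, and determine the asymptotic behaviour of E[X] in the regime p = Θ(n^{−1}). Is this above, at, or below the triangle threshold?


Number of potential triangles: C(56, 3) = 27720.
Each occurs with probability p³ ≈ (0.1429)³ ≈ 2.915452e-03.
By linearity: E[X] = C(56, 3)·p³ ≈ 27720 · 2.915452e-03 ≈ 80.8163.
Here α = 1, so p = 8/n is exactly at the triangle threshold p ~ 1/n. Asymptotically E[X] → c³/6 = 8³/6 = 256/3 ≈ 85.3333, a bounded constant. In this regime the triangle count is asymptotically Poisson(c³/6).

E[X] ≈ 80.8163; in regime p = Θ(1/n^{1}) E[X] stays bounded (at the triangle threshold p ~ 1/n).


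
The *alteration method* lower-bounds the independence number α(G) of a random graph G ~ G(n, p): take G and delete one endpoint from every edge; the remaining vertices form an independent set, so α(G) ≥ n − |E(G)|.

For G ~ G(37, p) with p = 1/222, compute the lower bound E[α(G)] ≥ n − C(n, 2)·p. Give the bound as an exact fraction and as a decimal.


E[|E(G)|] = C(37, 2)·p = 666 · (1/222) = 3.
E[α(G)] ≥ n − E[|E(G)|] = 37 − 3 = 34.
Numerically: ≈ 34.000000.
(This is only a lower bound; the true E[α(G)] may be larger.)

E[α(G)] ≥ 34 ≈ 34.000000.


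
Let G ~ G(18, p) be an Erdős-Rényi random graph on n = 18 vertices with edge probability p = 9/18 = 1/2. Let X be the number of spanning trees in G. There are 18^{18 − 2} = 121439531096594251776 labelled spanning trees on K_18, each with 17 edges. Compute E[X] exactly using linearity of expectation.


K_18 has 18^{18 − 2} = 121439531096594251776 labelled spanning trees.
For each such spanning tree H, let X_H = 1 if all 17 edges of H are present in G. Then P[X_H = 1] = p^{17} = (1/2)^{17} = 1/131072.
By linearity: E[X] = Σ_H E[X_H] = 121439531096594251776 · p^{17} = 121439531096594251776 · 1/131072 = 1853020188851841/2.
Numerically: E[X] ≈ 9.2651e+14.

E[X] = 121439531096594251776 · (1/2)^{17} = 1853020188851841/2 ≈ 9.2651e+14.


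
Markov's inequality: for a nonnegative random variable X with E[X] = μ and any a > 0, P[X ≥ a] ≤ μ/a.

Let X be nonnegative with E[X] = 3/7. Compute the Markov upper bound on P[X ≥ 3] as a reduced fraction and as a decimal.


μ = E[X] = 3/7, a = 3.
Markov: P[X ≥ 3] ≤ μ/a = (3/7)/3 = 1/7.
Numerically: ≈ 0.142857.
(Since a = 3 > μ = 0.428571, the bound 1/7 is < 1 and informative.)

P[X ≥ 3] ≤ 1/7 ≈ 0.142857.


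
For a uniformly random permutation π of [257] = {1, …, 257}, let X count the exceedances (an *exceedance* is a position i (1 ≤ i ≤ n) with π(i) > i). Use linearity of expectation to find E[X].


Write X = Σ_{i=1}^{257} X_i, where X_i = 1_{π(i) > i}.
For each fixed i, π(i) is uniform over {1, …, 257} (marginal of a uniform permutation), so P[π(i) > i] = (n − i)/n. Summing: Σ_{i=1}^{257} (n − i)/n = (0 + 1 + … + 256)/257 = 257(257 − 1)/(2·257) = (257 − 1)/2.
Hence E[X] = Σ_{i=1}^{257} (257 − i)/257 = 128 ≈ 128.0000.

E[X] = 128 = 128.0000.
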